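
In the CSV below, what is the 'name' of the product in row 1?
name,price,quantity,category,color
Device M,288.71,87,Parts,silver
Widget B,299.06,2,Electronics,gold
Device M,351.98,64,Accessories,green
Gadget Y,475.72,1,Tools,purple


Query: Row 1 ('Device M'), column 'name'
Value: Device M

Device M


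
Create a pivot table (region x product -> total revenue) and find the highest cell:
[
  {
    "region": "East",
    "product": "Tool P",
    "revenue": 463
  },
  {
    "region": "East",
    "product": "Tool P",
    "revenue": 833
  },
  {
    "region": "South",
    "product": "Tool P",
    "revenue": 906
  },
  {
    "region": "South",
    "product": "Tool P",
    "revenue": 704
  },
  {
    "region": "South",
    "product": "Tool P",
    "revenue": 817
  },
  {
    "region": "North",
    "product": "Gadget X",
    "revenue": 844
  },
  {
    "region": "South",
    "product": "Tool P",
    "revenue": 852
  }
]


Pivot: region (rows) x product (columns) -> total revenue

     Gadget X      Tool P      
East             0          1296  
North          844             0  
South            0          3279  

Highest: South / Tool P = $3279

South / Tool P = $3279


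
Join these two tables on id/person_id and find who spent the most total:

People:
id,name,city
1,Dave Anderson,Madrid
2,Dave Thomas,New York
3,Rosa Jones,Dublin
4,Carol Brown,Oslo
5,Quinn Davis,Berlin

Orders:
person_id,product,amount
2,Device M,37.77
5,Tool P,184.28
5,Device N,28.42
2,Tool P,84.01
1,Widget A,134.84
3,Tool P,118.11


Join on: people.id = orders.person_id

Joined rows:
  Dave Thomas (New York) bought Device M for $37.77
  Quinn Davis (Berlin) bought Tool P for $184.28
  Quinn Davis (Berlin) bought Device N for $28.42
  Dave Thomas (New York) bought Tool P for $84.01
  Dave Anderson (Madrid) bought Widget A for $134.84
  Rosa Jones (Dublin) bought Tool P for $118.11

Total per person:
  Quinn Davis: $212.70
  Dave Anderson: $134.84
  Dave Thomas: $121.78
  Rosa Jones: $118.11

Top spender: Quinn Davis ($212.70)

Quinn Davis ($212.70)


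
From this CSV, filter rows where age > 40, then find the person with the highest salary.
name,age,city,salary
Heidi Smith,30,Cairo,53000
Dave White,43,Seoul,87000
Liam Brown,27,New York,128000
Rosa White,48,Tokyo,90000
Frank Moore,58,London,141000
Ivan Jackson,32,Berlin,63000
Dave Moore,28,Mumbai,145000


Filter: age > 40
Sort by: salary (descending)

Filtered records (3):
  Frank Moore, age 58, salary $141000
  Rosa White, age 48, salary $90000
  Dave White, age 43, salary $87000

Highest salary: Frank Moore ($141000)

Frank Moore


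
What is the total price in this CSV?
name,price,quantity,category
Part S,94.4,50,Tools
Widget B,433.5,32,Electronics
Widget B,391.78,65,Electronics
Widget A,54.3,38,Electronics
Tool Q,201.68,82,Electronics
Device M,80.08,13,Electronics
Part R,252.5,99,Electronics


Computing total price:
Values: [94.4, 433.5, 391.78, 54.3, 201.68, 80.08, 252.5]
Sum = 1508.24

1508.24


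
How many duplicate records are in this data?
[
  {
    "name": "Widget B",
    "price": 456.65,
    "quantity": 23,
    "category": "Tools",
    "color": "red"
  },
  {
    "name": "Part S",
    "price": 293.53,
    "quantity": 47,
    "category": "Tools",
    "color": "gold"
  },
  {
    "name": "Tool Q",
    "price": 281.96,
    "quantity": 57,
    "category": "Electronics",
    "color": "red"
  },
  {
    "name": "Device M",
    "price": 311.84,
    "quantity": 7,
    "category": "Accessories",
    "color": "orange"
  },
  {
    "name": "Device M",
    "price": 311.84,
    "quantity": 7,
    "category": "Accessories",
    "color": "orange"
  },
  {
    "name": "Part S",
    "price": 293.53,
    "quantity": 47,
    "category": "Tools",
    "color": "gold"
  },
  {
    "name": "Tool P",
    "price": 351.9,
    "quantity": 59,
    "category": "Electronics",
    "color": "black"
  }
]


Checking 7 records for duplicates:

  Row 1: Widget B ($456.65, qty 23)
  Row 2: Part S ($293.53, qty 47)
  Row 3: Tool Q ($281.96, qty 57)
  Row 4: Device M ($311.84, qty 7)
  Row 5: Device M ($311.84, qty 7) <-- DUPLICATE
  Row 6: Part S ($293.53, qty 47) <-- DUPLICATE
  Row 7: Tool P ($351.9, qty 59)

Duplicates found: 2
Unique records: 5

2 duplicates, 5 unique


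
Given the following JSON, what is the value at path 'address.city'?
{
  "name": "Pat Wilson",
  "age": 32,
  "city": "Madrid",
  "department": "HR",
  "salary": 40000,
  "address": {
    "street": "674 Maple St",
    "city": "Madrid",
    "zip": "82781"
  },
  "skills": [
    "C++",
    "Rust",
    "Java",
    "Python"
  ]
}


Query: address.city
Path: address -> city
Value: Madrid

Madrid


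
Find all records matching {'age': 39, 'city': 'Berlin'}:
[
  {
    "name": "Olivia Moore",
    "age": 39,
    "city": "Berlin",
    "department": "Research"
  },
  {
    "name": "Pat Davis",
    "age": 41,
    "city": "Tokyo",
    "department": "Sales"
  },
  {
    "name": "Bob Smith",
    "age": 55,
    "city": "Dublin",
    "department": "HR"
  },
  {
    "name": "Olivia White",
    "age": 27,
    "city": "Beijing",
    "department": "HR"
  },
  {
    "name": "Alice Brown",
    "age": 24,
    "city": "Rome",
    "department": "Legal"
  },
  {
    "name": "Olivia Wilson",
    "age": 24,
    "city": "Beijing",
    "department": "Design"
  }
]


Search criteria: {'age': 39, 'city': 'Berlin'}

Checking 6 records:
  Olivia Moore: {age: 39, city: Berlin} <-- MATCH
  Pat Davis: {age: 41, city: Tokyo}
  Bob Smith: {age: 55, city: Dublin}
  Olivia White: {age: 27, city: Beijing}
  Alice Brown: {age: 24, city: Rome}
  Olivia Wilson: {age: 24, city: Beijing}

Matches: ["Olivia Moore"]

["Olivia Moore"]


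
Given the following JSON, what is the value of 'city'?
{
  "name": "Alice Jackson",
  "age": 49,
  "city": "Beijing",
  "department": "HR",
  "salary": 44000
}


Looking up field 'city'
Value: Beijing

Beijing


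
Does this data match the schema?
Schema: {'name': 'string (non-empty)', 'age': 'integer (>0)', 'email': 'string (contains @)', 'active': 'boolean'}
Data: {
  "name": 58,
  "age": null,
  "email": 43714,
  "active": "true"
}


Validating each field against schema:
  name: FAIL (58 is not a string)
  age: FAIL (null is not an integer)
  email: FAIL (43714 is not a string)
  active: FAIL ("true" is not a boolean)

Result: INVALID (4 errors: name, age, email, active)

INVALID (4 errors: name, age, email, active)


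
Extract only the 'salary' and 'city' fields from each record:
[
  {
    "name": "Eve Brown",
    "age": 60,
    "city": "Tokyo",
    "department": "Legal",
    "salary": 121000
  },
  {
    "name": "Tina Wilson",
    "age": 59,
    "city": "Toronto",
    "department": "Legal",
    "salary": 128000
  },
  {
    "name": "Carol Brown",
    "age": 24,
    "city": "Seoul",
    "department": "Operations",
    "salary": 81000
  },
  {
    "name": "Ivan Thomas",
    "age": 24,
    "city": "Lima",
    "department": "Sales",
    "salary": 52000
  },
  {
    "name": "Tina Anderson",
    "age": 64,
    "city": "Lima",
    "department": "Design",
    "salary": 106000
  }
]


Original: 5 records with fields: name, age, city, department, salary
Keep: ['salary', 'city']
Drop: ['name', 'age', 'department']
Result: 5 records, 2 fields each

[
  {
    "salary": 121000,
    "city": "Tokyo"
  },
  {
    "salary": 128000,
    "city": "Toronto"
  },
  {
    "salary": 81000,
    "city": "Seoul"
  },
  {
    "salary": 52000,
    "city": "Lima"
  },
  {
    "salary": 106000,
    "city": "Lima"
  }
]


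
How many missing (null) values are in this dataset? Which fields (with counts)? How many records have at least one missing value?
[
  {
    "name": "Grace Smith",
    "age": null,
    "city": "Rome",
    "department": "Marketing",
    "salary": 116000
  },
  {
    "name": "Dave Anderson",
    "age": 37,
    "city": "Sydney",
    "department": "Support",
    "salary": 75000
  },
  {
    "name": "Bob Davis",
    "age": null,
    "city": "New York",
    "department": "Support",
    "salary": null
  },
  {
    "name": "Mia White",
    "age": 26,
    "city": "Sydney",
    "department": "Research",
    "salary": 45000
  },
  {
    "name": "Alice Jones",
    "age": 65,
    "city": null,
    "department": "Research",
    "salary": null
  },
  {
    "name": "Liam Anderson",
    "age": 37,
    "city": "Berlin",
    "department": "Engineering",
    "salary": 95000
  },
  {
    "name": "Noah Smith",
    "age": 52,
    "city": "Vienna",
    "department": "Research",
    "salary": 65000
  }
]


Checking for missing (null) values in 7 records:

  Grace Smith: age
  Dave Anderson: complete
  Bob Davis: age, salary
  Mia White: complete
  Alice Jones: city, salary
  Liam Anderson: complete
  Noah Smith: complete

Per field:
  name: 0 missing
  age: 2 missing
  city: 1 missing
  department: 0 missing
  salary: 2 missing

Total missing values: 5
Records with any missing: 3

5 missing values (age: 2, city: 1, salary: 2); 3 incomplete records


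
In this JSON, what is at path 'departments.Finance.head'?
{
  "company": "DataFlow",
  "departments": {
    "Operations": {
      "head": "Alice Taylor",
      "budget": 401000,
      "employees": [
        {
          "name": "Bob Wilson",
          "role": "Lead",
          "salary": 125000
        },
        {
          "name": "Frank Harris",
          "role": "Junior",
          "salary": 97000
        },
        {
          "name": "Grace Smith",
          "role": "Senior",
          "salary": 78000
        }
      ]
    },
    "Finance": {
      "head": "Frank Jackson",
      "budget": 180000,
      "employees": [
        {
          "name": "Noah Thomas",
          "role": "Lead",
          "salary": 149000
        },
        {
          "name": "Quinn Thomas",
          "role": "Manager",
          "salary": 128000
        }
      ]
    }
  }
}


Path: departments.Finance.head

Navigate:
  -> departments
  -> Finance
  -> head = 'Frank Jackson'

Frank Jackson


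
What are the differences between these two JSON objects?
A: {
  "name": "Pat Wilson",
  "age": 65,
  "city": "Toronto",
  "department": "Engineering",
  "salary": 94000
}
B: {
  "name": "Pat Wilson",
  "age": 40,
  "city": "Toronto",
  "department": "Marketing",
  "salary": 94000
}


Comparing each field (in key order):
  name: same
  age: DIFFERENT
  city: same
  department: DIFFERENT
  salary: same
Differences:
  age: 65 -> 40
  department: Engineering -> Marketing

2 field(s) changed

2 changes: age, department


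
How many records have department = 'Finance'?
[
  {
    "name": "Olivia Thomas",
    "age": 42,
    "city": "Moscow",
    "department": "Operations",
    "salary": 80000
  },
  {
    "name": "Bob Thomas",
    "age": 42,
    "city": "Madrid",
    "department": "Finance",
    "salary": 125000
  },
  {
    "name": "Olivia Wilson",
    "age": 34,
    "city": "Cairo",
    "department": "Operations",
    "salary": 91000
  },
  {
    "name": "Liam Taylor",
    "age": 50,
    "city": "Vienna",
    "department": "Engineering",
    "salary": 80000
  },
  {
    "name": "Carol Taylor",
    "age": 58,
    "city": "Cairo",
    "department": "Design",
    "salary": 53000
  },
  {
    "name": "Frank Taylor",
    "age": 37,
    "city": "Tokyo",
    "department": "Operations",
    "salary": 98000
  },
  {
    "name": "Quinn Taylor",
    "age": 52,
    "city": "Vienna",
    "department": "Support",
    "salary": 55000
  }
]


Data: 7 records
Condition: department = 'Finance'

Checking each record:
  Olivia Thomas: Operations
  Bob Thomas: Finance MATCH
  Olivia Wilson: Operations
  Liam Taylor: Engineering
  Carol Taylor: Design
  Frank Taylor: Operations
  Quinn Taylor: Support

Count: 1

1


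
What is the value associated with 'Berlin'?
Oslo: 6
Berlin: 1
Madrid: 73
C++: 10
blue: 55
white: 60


Looking up key 'Berlin'
Value: 1

1


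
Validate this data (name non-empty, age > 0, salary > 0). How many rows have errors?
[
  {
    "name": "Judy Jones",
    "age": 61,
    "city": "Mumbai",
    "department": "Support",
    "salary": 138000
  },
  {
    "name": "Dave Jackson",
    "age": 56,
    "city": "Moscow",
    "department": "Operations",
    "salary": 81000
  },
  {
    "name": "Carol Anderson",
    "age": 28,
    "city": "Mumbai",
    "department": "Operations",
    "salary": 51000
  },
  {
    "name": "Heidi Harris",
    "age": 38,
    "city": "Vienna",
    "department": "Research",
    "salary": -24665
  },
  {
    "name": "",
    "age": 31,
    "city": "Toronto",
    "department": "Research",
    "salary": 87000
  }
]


Validating 5 records:
Rules: name non-empty, age > 0, salary > 0

  Row 1 (Judy Jones): OK
  Row 2 (Dave Jackson): OK
  Row 3 (Carol Anderson): OK
  Row 4 (Heidi Harris): negative salary: -24665
  Row 5 (???): empty name

Total errors: 2

2 errors


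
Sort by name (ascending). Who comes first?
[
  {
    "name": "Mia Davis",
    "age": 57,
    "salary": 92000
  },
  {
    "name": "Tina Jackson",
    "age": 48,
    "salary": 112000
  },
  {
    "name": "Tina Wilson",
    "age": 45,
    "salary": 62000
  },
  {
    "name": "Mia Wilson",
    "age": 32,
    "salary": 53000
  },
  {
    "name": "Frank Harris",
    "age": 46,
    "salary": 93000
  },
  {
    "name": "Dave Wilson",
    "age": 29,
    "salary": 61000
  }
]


Sort by: name (ascending)

Sorted order:
  1. Dave Wilson (name = Dave Wilson)
  2. Frank Harris (name = Frank Harris)
  3. Mia Davis (name = Mia Davis)
  4. Mia Wilson (name = Mia Wilson)
  5. Tina Jackson (name = Tina Jackson)
  6. Tina Wilson (name = Tina Wilson)

First: Dave Wilson

Dave Wilson


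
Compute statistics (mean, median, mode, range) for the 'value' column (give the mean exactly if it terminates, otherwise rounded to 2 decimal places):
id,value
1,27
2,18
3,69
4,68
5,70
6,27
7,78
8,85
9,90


Data: [27, 18, 69, 68, 70, 27, 78, 85, 90]
Count: 9
Sum: 532
Mean: 532/9 ≈ 59.11 (rounded to 2 decimal places)
Sorted: [18, 27, 27, 68, 69, 70, 78, 85, 90]
Median: 69.0
Mode: 27 (2 times)
Range: 90 - 18 = 72
Min: 18, Max: 90

mean≈59.11, median=69.0, mode=27, range=72


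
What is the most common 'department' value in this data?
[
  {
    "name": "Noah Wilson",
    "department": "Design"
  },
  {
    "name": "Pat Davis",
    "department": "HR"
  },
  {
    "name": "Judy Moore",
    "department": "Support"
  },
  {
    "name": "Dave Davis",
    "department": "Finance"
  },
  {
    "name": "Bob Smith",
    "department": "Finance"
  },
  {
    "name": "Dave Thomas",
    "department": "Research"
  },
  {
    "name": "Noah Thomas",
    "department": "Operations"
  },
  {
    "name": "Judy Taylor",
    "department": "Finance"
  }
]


Counting 'department' values across 8 records:

  Finance: 3 ###
  Design: 1 #
  HR: 1 #
  Support: 1 #
  Research: 1 #
  Operations: 1 #

Most common: Finance (3 times)

Finance (3 times)


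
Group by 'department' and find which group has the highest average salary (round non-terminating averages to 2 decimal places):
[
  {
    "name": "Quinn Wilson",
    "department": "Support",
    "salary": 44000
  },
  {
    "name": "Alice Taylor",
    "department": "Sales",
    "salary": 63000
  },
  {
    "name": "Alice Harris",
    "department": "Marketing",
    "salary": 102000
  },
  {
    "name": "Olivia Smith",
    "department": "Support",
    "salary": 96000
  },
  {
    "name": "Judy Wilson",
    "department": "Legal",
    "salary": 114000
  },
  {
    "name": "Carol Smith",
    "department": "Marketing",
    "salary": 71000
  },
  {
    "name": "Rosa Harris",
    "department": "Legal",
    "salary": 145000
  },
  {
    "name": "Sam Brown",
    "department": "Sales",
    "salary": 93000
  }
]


Group by: department

Groups:
  Legal: 2 people, avg salary = 259000/2 = $129500
  Marketing: 2 people, avg salary = 173000/2 = $86500
  Sales: 2 people, avg salary = 156000/2 = $78000
  Support: 2 people, avg salary = 140000/2 = $70000

Highest average salary: Legal ($129500)

Legal ($129500)


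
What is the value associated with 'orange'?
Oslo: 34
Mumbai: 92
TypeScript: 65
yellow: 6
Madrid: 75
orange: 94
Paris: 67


Looking up key 'orange'
Value: 94

94


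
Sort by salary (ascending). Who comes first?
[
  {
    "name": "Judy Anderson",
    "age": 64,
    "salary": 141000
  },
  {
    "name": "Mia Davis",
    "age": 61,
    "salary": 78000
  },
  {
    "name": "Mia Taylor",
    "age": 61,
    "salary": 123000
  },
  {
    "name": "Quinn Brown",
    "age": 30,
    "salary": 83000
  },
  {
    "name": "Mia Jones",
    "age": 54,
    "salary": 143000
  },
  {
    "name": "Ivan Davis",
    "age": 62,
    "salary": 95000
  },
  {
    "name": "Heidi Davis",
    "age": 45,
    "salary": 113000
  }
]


Sort by: salary (ascending)

Sorted order:
  1. Mia Davis (salary = 78000)
  2. Quinn Brown (salary = 83000)
  3. Ivan Davis (salary = 95000)
  4. Heidi Davis (salary = 113000)
  5. Mia Taylor (salary = 123000)
  6. Judy Anderson (salary = 141000)
  7. Mia Jones (salary = 143000)

First: Mia Davis

Mia Davis


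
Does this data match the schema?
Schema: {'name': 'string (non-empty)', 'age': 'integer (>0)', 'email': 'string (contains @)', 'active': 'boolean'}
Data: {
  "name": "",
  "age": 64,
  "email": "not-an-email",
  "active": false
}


Validating each field against schema:
  name: FAIL ("" is an empty string)
  age: OK (positive integer)
  email: FAIL ("not-an-email" does not contain @)
  active: OK (boolean)

Result: INVALID (2 errors: name, email)

INVALID (2 errors: name, email)


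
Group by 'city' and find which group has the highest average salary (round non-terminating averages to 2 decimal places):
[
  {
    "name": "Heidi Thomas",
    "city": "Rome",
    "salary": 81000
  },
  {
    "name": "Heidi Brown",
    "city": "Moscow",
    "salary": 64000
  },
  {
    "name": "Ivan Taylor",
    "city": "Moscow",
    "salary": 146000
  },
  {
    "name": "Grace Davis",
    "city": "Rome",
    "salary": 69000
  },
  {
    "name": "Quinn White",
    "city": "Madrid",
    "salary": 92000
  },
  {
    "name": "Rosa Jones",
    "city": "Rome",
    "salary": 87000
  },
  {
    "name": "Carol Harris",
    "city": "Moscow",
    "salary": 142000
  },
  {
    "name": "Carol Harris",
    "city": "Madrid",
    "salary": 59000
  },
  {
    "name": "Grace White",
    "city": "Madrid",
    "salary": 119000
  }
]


Group by: city

Groups:
  Madrid: 3 people, avg salary = 270000/3 = $90000
  Moscow: 3 people, avg salary = 352000/3 ≈ $117333.33
  Rome: 3 people, avg salary = 237000/3 = $79000

Highest average salary: Moscow (≈$117333.33)

Moscow (≈$117333.33)


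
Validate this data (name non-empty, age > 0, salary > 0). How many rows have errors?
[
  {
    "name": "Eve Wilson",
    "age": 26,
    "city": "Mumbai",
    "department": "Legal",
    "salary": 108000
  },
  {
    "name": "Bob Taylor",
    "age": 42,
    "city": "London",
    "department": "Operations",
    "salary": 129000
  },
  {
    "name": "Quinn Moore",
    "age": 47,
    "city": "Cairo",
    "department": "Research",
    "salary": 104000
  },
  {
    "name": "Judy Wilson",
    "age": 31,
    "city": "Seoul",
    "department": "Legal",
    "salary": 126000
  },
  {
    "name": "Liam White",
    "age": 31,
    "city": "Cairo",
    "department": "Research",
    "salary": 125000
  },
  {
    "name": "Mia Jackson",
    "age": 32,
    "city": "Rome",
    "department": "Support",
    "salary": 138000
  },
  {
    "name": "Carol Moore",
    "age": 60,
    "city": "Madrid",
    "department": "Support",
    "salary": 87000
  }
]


Validating 7 records:
Rules: name non-empty, age > 0, salary > 0

  Row 1 (Eve Wilson): OK
  Row 2 (Bob Taylor): OK
  Row 3 (Quinn Moore): OK
  Row 4 (Judy Wilson): OK
  Row 5 (Liam White): OK
  Row 6 (Mia Jackson): OK
  Row 7 (Carol Moore): OK

Total errors: 0

0 errors


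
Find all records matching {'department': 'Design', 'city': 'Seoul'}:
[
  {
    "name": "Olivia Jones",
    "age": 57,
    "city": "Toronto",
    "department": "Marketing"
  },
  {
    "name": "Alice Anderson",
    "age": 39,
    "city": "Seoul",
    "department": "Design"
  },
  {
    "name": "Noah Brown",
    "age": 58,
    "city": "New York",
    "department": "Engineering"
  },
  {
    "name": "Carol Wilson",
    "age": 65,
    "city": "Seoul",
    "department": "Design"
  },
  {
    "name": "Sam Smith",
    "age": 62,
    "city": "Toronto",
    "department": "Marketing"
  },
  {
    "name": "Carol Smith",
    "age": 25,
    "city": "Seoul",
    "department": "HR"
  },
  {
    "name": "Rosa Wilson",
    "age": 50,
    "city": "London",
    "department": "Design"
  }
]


Search criteria: {'department': 'Design', 'city': 'Seoul'}

Checking 7 records:
  Olivia Jones: {department: Marketing, city: Toronto}
  Alice Anderson: {department: Design, city: Seoul} <-- MATCH
  Noah Brown: {department: Engineering, city: New York}
  Carol Wilson: {department: Design, city: Seoul} <-- MATCH
  Sam Smith: {department: Marketing, city: Toronto}
  Carol Smith: {department: HR, city: Seoul}
  Rosa Wilson: {department: Design, city: London}

Matches: ["Alice Anderson", "Carol Wilson"]

["Alice Anderson", "Carol Wilson"]


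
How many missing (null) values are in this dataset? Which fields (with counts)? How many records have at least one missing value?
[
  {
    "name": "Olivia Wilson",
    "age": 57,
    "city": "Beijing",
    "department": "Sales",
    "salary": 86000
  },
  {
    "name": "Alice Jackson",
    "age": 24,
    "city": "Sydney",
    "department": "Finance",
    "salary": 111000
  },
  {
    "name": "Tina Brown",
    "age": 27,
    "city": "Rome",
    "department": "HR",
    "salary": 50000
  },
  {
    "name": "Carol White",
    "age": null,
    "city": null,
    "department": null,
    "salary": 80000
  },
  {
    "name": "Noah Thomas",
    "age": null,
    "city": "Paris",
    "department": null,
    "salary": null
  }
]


Checking for missing (null) values in 5 records:

  Olivia Wilson: complete
  Alice Jackson: complete
  Tina Brown: complete
  Carol White: age, city, department
  Noah Thomas: age, department, salary

Per field:
  name: 0 missing
  age: 2 missing
  city: 1 missing
  department: 2 missing
  salary: 1 missing

Total missing values: 6
Records with any missing: 2

6 missing values (age: 2, city: 1, department: 2, salary: 1); 2 incomplete records


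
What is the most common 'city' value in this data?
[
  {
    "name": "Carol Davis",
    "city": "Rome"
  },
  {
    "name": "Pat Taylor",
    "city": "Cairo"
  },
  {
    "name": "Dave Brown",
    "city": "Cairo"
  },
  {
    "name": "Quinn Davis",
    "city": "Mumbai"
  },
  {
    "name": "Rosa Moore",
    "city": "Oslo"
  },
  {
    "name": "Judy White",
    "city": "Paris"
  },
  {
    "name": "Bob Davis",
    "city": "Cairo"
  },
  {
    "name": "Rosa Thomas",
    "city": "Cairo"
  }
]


Counting 'city' values across 8 records:

  Cairo: 4 ####
  Rome: 1 #
  Mumbai: 1 #
  Oslo: 1 #
  Paris: 1 #

Most common: Cairo (4 times)

Cairo (4 times)


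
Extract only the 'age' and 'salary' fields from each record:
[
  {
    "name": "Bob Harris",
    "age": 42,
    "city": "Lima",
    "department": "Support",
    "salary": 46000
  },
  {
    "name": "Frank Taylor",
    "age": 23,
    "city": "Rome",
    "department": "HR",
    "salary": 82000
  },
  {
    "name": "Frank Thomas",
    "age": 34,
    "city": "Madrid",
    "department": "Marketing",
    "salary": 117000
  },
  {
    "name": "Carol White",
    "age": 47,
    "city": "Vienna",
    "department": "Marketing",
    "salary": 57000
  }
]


Original: 4 records with fields: name, age, city, department, salary
Keep: ['age', 'salary']
Drop: ['name', 'city', 'department']
Result: 4 records, 2 fields each

[
  {
    "age": 42,
    "salary": 46000
  },
  {
    "age": 23,
    "salary": 82000
  },
  {
    "age": 34,
    "salary": 117000
  },
  {
    "age": 47,
    "salary": 57000
  }
]


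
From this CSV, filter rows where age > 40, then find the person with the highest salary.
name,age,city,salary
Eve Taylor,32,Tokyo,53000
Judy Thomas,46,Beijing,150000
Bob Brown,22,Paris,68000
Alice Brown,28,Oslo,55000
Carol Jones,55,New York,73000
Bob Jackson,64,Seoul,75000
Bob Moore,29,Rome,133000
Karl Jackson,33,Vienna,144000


Filter: age > 40
Sort by: salary (descending)

Filtered records (3):
  Judy Thomas, age 46, salary $150000
  Bob Jackson, age 64, salary $75000
  Carol Jones, age 55, salary $73000

Highest salary: Judy Thomas ($150000)

Judy Thomas


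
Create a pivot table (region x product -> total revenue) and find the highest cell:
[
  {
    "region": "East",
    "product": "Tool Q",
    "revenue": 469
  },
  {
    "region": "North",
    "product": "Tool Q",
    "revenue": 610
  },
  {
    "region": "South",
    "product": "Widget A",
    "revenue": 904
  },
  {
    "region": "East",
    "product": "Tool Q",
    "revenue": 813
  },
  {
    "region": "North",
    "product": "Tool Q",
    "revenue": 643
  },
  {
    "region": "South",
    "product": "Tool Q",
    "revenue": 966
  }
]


Pivot: region (rows) x product (columns) -> total revenue

     Tool Q        Widget A    
East          1282             0  
North         1253             0  
South          966           904  

Highest: East / Tool Q = $1282

East / Tool Q = $1282


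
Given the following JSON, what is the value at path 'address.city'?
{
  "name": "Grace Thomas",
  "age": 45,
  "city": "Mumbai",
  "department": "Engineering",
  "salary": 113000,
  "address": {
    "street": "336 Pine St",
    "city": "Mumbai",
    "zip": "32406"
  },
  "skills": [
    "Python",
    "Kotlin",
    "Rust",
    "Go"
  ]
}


Query: address.city
Path: address -> city
Value: Mumbai

Mumbai


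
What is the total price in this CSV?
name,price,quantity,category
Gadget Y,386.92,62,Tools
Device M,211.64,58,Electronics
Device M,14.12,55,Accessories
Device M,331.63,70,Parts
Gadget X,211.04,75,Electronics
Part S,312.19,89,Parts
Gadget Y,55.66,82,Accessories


Computing total price:
Values: [386.92, 211.64, 14.12, 331.63, 211.04, 312.19, 55.66]
Sum = 1523.20

1523.20


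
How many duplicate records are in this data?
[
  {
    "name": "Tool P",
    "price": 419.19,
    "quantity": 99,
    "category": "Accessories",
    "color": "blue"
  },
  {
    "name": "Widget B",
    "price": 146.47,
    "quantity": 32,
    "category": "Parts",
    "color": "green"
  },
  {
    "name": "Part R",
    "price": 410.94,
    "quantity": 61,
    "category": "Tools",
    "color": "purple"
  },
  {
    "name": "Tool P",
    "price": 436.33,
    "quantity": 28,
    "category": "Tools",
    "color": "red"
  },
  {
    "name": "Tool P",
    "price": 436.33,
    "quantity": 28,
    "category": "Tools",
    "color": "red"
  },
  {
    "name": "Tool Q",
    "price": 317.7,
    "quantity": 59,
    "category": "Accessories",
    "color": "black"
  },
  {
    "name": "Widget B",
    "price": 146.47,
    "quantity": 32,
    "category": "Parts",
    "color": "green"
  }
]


Checking 7 records for duplicates:

  Row 1: Tool P ($419.19, qty 99)
  Row 2: Widget B ($146.47, qty 32)
  Row 3: Part R ($410.94, qty 61)
  Row 4: Tool P ($436.33, qty 28)
  Row 5: Tool P ($436.33, qty 28) <-- DUPLICATE
  Row 6: Tool Q ($317.7, qty 59)
  Row 7: Widget B ($146.47, qty 32) <-- DUPLICATE

Duplicates found: 2
Unique records: 5

2 duplicates, 5 unique


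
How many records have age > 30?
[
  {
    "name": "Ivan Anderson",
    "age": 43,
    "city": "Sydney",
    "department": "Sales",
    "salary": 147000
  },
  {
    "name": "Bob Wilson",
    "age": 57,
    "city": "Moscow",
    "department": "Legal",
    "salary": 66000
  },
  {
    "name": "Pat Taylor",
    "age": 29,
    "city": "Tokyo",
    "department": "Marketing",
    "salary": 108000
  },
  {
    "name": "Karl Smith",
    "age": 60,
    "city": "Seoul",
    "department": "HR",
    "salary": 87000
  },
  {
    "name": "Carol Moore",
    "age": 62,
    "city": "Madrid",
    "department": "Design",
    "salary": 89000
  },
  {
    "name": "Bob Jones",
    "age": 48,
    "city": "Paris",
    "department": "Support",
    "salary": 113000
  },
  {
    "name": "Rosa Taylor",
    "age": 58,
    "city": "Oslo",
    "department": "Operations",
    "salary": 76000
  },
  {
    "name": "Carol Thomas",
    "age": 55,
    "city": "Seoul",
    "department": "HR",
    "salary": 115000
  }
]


Data: 8 records
Condition: age > 30

Checking each record:
  Ivan Anderson: 43 MATCH
  Bob Wilson: 57 MATCH
  Pat Taylor: 29
  Karl Smith: 60 MATCH
  Carol Moore: 62 MATCH
  Bob Jones: 48 MATCH
  Rosa Taylor: 58 MATCH
  Carol Thomas: 55 MATCH

Count: 7

7


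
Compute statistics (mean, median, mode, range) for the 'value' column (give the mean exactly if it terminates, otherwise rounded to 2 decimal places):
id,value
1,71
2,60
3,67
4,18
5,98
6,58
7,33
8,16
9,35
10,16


Data: [71, 60, 67, 18, 98, 58, 33, 16, 35, 16]
Count: 10
Sum: 472
Mean: 472/10 = 47.2
Sorted: [16, 16, 18, 33, 35, 58, 60, 67, 71, 98]
Median: 46.5
Mode: 16 (2 times)
Range: 98 - 16 = 82
Min: 16, Max: 98

mean=47.2, median=46.5, mode=16, range=82


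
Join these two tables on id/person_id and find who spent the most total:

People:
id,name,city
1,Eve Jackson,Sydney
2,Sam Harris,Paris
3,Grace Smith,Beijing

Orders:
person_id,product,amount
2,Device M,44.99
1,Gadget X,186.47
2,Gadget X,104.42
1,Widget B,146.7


Join on: people.id = orders.person_id

Joined rows:
  Sam Harris (Paris) bought Device M for $44.99
  Eve Jackson (Sydney) bought Gadget X for $186.47
  Sam Harris (Paris) bought Gadget X for $104.42
  Eve Jackson (Sydney) bought Widget B for $146.7

Total per person:
  Eve Jackson: $333.17
  Sam Harris: $149.41

Top spender: Eve Jackson ($333.17)

Eve Jackson ($333.17)


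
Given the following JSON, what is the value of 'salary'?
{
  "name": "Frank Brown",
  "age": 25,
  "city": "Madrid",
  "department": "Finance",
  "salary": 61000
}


Looking up field 'salary'
Value: 61000

61000


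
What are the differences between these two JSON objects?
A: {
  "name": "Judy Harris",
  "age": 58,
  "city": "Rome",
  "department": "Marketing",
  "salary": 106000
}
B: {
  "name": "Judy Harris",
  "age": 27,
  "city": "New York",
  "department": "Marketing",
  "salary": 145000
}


Comparing each field (in key order):
  name: same
  age: DIFFERENT
  city: DIFFERENT
  department: same
  salary: DIFFERENT
Differences:
  age: 58 -> 27
  city: Rome -> New York
  salary: 106000 -> 145000

3 field(s) changed

3 changes: age, city, salary


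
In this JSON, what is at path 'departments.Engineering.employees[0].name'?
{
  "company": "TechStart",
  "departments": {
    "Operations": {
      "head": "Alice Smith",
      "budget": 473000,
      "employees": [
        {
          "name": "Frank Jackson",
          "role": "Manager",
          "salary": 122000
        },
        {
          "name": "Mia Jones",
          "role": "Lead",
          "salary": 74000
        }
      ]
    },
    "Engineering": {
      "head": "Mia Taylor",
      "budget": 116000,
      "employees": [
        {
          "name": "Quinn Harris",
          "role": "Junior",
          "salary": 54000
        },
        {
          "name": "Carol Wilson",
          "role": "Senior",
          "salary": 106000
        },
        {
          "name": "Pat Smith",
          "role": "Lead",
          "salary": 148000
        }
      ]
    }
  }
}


Path: departments.Engineering.employees[0].name

Navigate:
  -> departments
  -> Engineering
  -> employees[0].name = 'Quinn Harris'

Quinn Harris


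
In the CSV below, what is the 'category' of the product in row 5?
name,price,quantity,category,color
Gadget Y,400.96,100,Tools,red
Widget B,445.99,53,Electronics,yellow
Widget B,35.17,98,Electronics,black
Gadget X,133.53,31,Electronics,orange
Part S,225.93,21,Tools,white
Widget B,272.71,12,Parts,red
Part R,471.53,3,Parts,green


Query: Row 5 ('Part S'), column 'category'
Value: Tools

Tools


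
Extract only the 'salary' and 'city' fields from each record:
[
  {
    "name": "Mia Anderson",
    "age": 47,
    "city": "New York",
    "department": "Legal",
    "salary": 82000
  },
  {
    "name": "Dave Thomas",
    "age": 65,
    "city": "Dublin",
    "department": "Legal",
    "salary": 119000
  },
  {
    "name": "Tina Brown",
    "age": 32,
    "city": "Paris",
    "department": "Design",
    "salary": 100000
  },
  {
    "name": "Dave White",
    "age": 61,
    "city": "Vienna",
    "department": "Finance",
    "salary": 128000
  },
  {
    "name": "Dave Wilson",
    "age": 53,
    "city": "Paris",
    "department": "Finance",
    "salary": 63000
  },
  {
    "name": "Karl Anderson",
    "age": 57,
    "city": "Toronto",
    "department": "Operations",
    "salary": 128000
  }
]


Original: 6 records with fields: name, age, city, department, salary
Keep: ['salary', 'city']
Drop: ['name', 'age', 'department']
Result: 6 records, 2 fields each

[
  {
    "salary": 82000,
    "city": "New York"
  },
  {
    "salary": 119000,
    "city": "Dublin"
  },
  {
    "salary": 100000,
    "city": "Paris"
  },
  {
    "salary": 128000,
    "city": "Vienna"
  },
  {
    "salary": 63000,
    "city": "Paris"
  },
  {
    "salary": 128000,
    "city": "Toronto"
  }
]


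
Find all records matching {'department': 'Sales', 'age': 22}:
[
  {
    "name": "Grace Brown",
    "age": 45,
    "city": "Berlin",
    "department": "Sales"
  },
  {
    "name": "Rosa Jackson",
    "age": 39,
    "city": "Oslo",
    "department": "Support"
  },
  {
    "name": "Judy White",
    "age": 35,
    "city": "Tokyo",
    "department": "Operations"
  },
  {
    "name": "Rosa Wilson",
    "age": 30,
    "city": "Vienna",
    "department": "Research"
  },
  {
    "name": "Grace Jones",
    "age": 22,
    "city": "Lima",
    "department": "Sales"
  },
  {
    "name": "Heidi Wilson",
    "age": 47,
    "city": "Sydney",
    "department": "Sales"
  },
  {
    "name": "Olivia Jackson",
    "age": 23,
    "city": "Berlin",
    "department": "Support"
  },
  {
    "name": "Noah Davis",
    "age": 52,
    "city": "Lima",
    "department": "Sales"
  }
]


Search criteria: {'department': 'Sales', 'age': 22}

Checking 8 records:
  Grace Brown: {department: Sales, age: 45}
  Rosa Jackson: {department: Support, age: 39}
  Judy White: {department: Operations, age: 35}
  Rosa Wilson: {department: Research, age: 30}
  Grace Jones: {department: Sales, age: 22} <-- MATCH
  Heidi Wilson: {department: Sales, age: 47}
  Olivia Jackson: {department: Support, age: 23}
  Noah Davis: {department: Sales, age: 52}

Matches: ["Grace Jones"]

["Grace Jones"]


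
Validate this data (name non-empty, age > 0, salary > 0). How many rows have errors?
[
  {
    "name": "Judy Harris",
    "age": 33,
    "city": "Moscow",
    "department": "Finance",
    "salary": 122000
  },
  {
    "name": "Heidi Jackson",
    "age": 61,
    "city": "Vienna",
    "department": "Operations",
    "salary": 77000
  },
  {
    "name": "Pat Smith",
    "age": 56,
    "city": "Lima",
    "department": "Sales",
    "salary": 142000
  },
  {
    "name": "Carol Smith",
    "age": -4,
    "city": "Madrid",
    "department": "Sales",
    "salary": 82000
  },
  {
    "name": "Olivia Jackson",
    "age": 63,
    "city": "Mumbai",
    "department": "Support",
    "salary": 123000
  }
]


Validating 5 records:
Rules: name non-empty, age > 0, salary > 0

  Row 1 (Judy Harris): OK
  Row 2 (Heidi Jackson): OK
  Row 3 (Pat Smith): OK
  Row 4 (Carol Smith): negative age: -4
  Row 5 (Olivia Jackson): OK

Total errors: 1

1 errors


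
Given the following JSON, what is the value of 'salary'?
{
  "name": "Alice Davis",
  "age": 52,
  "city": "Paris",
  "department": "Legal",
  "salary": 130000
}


Looking up field 'salary'
Value: 130000

130000


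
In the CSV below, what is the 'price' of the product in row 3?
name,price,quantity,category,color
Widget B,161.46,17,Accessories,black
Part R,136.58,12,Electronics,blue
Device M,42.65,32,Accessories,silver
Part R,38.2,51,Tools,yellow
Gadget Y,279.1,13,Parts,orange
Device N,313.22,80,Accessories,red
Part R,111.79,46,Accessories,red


Query: Row 3 ('Device M'), column 'price'
Value: 42.65

42.65


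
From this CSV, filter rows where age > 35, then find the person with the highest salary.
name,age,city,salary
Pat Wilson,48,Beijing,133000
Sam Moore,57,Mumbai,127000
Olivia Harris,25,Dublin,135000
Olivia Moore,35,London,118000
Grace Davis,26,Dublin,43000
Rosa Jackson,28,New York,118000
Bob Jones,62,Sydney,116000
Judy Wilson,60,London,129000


Filter: age > 35
Sort by: salary (descending)

Filtered records (4):
  Pat Wilson, age 48, salary $133000
  Judy Wilson, age 60, salary $129000
  Sam Moore, age 57, salary $127000
  Bob Jones, age 62, salary $116000

Highest salary: Pat Wilson ($133000)

Pat Wilson


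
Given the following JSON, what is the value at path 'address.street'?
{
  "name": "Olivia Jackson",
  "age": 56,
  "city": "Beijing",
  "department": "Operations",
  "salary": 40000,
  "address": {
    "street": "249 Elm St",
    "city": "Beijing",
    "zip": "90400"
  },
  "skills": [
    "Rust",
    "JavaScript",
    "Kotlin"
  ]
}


Query: address.street
Path: address -> street
Value: 249 Elm St

249 Elm St


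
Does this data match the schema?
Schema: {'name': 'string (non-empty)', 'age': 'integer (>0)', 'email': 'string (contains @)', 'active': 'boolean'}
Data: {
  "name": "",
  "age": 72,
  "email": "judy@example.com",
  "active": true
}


Validating each field against schema:
  name: FAIL ("" is an empty string)
  age: OK (positive integer)
  email: OK (string with @)
  active: OK (boolean)

Result: INVALID (1 error: name)

INVALID (1 error: name)


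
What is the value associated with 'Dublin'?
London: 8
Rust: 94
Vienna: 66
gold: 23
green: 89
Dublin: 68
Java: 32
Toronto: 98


Looking up key 'Dublin'
Value: 68

68


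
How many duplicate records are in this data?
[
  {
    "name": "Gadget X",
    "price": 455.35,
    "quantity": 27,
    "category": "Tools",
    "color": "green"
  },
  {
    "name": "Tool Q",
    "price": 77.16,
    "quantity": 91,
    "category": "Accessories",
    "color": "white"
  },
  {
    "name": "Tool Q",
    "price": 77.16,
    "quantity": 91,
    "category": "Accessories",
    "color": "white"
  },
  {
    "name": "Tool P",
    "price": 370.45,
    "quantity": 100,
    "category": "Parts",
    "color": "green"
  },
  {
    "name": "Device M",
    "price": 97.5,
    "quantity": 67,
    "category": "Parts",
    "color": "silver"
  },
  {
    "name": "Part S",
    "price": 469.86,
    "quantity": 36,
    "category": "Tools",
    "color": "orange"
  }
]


Checking 6 records for duplicates:

  Row 1: Gadget X ($455.35, qty 27)
  Row 2: Tool Q ($77.16, qty 91)
  Row 3: Tool Q ($77.16, qty 91) <-- DUPLICATE
  Row 4: Tool P ($370.45, qty 100)
  Row 5: Device M ($97.5, qty 67)
  Row 6: Part S ($469.86, qty 36)

Duplicates found: 1
Unique records: 5

1 duplicates, 5 unique


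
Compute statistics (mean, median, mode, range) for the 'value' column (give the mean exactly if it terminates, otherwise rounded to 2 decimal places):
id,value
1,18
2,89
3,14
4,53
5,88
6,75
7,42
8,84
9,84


Data: [18, 89, 14, 53, 88, 75, 42, 84, 84]
Count: 9
Sum: 547
Mean: 547/9 ≈ 60.78 (rounded to 2 decimal places)
Sorted: [14, 18, 42, 53, 75, 84, 84, 88, 89]
Median: 75.0
Mode: 84 (2 times)
Range: 89 - 14 = 75
Min: 14, Max: 89

mean≈60.78, median=75.0, mode=84, range=75


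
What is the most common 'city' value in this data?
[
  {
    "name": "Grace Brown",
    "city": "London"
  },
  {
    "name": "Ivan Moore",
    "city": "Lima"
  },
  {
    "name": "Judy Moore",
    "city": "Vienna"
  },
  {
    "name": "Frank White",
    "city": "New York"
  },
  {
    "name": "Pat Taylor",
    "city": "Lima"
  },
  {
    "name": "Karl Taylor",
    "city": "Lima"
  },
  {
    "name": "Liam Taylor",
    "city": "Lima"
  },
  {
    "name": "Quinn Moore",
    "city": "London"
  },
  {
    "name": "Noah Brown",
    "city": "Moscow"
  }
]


Counting 'city' values across 9 records:

  Lima: 4 ####
  London: 2 ##
  Vienna: 1 #
  New York: 1 #
  Moscow: 1 #

Most common: Lima (4 times)

Lima (4 times)


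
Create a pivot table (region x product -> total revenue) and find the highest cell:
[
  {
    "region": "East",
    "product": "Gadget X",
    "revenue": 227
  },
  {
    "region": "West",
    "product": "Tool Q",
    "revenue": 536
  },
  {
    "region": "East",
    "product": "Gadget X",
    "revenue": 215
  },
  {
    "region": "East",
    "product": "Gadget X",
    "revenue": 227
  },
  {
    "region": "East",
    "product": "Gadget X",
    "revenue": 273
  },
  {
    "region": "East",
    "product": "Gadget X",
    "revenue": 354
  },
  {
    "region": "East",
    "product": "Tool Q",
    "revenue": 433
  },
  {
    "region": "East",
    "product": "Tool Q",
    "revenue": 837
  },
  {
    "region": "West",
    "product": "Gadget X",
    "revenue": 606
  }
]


Pivot: region (rows) x product (columns) -> total revenue

     Gadget X      Tool Q      
East          1296          1270  
West           606           536  

Highest: East / Gadget X = $1296

East / Gadget X = $1296
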